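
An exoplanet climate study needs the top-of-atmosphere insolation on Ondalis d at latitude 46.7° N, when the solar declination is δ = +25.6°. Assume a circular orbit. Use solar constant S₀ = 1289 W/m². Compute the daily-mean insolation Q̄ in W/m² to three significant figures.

Q̄ ≈ 490 W/m²

cos H₀ = −tan(+46.7°) tan(+25.600°) = -0.5084, H₀ = 2.1042 rad.
Bracket: H₀ sin φ sin δ + cos φ cos δ sin H₀ = 2.1042×0.72777×0.43209 + 0.68582×0.90183×0.86110 = 0.661691 + 0.532584 = 1.194275.
Q̄ = (S₀/π) × [bracket] = (1289/π) × 1.194275 = 490.0 W/m².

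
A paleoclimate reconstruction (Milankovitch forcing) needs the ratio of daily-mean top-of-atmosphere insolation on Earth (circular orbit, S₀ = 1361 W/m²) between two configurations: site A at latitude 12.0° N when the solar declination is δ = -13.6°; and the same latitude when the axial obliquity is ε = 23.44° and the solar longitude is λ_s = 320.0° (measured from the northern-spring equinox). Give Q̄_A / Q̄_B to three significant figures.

Q̄_A / Q̄_B ≈ 1.01

— Configuration A (φ=+12.0°):
cos H₀ = −tan(+12.0°) tan(-13.600°) = 0.0514, H₀ = 1.5194 rad.
Bracket: H₀ sin φ sin δ + cos φ cos δ sin H₀ = 1.5194×0.20791×-0.23514 + 0.97815×0.97196×0.99868 = -0.074280 + 0.949468 = 0.875188.
Q̄ = (S₀/π) × [bracket] = (1361/π) × 0.875188 = 379.15 W/m².
— Configuration B (φ=+12.0°):
Solar declination: sin δ = sin ε · sin λ_s = sin 23.44° × sin 320.0° = -0.25569, so δ = -14.815°.
cos H₀ = −tan(+12.0°) tan(-14.815°) = 0.0562, H₀ = 1.5145 rad.
Bracket: H₀ sin φ sin δ + cos φ cos δ sin H₀ = 1.5145×0.20791×-0.25569 + 0.97815×0.96676×0.99842 = -0.080512 + 0.944142 = 0.863630.
Q̄ = (S₀/π) × [bracket] = (1361/π) × 0.863630 = 374.14 W/m².
Ratio Q̄_A / Q̄_B = 379.15 / 374.14 = 1.013.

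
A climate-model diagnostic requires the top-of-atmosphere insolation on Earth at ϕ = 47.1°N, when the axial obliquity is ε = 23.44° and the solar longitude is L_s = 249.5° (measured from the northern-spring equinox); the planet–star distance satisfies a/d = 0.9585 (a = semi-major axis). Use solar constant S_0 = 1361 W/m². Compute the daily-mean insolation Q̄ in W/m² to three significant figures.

Q̄ ≈ 105 W/m²

Solar declination: sin δ = sin ε · sin L_s = sin 23.44° × sin 249.5° = -0.37260, so δ = -21.876°.
cos h₀ = −tan(+47.1°) tan(-21.876°) = 0.4321, h₀ = 1.1240 rad.
Bracket: h₀ sin ϕ sin δ + cos ϕ cos δ sin h₀ = 1.1240×0.73254×-0.37260 + 0.68072×0.92799×0.90184 = -0.306790 + 0.569694 = 0.262904.
Inverse-square distance factor (a/d)² = 0.9585² = 0.918722.
Q̄ = (S_0/π) × 0.918722 × [bracket] = (1361/π) × 0.918722 × 0.262904 = 104.6 W/m².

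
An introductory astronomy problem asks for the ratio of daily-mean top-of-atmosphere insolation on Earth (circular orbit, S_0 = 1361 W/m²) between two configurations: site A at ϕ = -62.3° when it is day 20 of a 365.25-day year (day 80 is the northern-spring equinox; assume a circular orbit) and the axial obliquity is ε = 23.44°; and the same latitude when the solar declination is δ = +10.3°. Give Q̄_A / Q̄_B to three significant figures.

Q̄_A / Q̄_B ≈ 4.32

— Configuration A (ϕ=-62.3°):
Solar longitude: L_s = 360° × (20 − 80)/365.25 = -59.138°, i.e. -59.138° + 360° = 300.862°.
sin δ = sin 23.44° × sin 300.862° = -0.34146, so δ = -19.966°.
cos h₀ = −tan(-62.3°) tan(-19.966°) = -0.6920, h₀ = 2.3350 rad.
Bracket: h₀ sin ϕ sin δ + cos ϕ cos δ sin h₀ = 2.3350×-0.88539×-0.34146 + 0.46484×0.93990×0.72192 = 0.705930 + 0.315409 = 1.021339.
Q̄ = (S_0/π) × [bracket] = (1361/π) × 1.021339 = 442.46 W/m².
— Configuration B (ϕ=-62.3°):
cos h₀ = −tan(-62.3°) tan(+10.300°) = 0.3461, h₀ = 1.2173 rad.
Bracket: h₀ sin ϕ sin δ + cos ϕ cos δ sin h₀ = 1.2173×-0.88539×0.17880 + 0.46484×0.98389×0.93818 = -0.192708 + 0.429078 = 0.236370.
Q̄ = (S_0/π) × [bracket] = (1361/π) × 0.236370 = 102.40 W/m².
Ratio Q̄_A / Q̄_B = 442.46 / 102.40 = 4.321.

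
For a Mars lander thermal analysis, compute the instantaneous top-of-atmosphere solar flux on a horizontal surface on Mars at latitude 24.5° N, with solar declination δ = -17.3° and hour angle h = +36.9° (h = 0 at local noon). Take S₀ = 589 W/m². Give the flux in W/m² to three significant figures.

cos θ_z = sin φ sin δ + cos φ cos δ cos h = -0.123319 + 0.694762 = 0.571443.
Flux = S₀ · cos θ_z = 589 × 0.571443 = 336.6 W/m².

337 W/m²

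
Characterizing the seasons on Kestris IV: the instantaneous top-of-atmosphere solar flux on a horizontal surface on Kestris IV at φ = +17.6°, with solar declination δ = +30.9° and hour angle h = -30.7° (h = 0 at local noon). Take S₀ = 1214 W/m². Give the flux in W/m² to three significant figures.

cos θ_z = sin φ sin δ + cos φ cos δ cos h = 0.155279 + 0.703273 = 0.858552.
Flux = S₀ · cos θ_z = 1214 × 0.858552 = 1042 W/m².

1.04e+03 W/m²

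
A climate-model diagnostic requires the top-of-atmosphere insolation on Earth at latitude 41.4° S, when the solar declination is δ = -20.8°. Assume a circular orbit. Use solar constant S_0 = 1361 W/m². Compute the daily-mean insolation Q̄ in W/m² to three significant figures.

Q̄ ≈ 481 W/m²

cos h₀ = −tan(-41.4°) tan(-20.800°) = -0.3349, h₀ = 1.9123 rad.
Bracket: h₀ sin ϕ sin δ + cos ϕ cos δ sin h₀ = 1.9123×-0.66131×-0.35511 + 0.75011×0.93483×0.94226 = 0.449080 + 0.660737 = 1.109817.
Q̄ = (S_0/π) × [bracket] = (1361/π) × 1.109817 = 480.8 W/m².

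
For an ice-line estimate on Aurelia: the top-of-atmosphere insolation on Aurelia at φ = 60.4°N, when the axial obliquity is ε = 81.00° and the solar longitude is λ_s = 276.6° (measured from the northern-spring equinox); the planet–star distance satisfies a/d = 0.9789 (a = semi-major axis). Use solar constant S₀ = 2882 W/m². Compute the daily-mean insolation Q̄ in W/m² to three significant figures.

Solar declination: sin δ = sin ε · sin λ_s = sin 81.00° × sin 276.6° = -0.98114, so δ = -78.855°.
cos H₀ = −tan(+60.4°) tan(-78.855°) = 8.9356 ≥ 1 ⇒ polar night, H₀ = 0 and Q̄ = 0.
Inverse-square distance factor (a/d)² = 0.9789² = 0.958245.

Q̄ ≈ 0.00 W/m²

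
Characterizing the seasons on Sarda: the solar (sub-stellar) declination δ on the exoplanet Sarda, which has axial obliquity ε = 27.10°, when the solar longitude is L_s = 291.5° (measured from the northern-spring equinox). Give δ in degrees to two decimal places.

sin δ = sin ε · sin L_s = sin 27.10° × sin 291.5° = -0.423847.
δ = arcsin(-0.423847) = -25.08°.

δ = -25.08°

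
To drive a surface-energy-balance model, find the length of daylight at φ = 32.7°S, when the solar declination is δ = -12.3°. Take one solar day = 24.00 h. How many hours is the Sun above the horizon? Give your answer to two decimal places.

cos H₀ = −tan φ · tan δ = −tan(-32.7°) × tan(-12.300°) = -0.1400, so H₀ = 1.7112 rad = 98.05°.
Daylight = 2H₀/(2π) × 24.00 h = (1.7112/π) × 24.00 = 13.07 h.

13.07 h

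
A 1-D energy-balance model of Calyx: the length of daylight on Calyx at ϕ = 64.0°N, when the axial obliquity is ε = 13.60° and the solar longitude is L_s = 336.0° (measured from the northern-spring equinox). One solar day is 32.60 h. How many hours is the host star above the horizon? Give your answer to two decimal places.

Solar declination: sin δ = sin ε · sin L_s = sin 13.60° × sin 336.0° = -0.09564, so δ = -5.488°.
cos h₀ = −tan ϕ · tan δ = −tan(+64.0°) × tan(-5.488°) = 0.1970, so h₀ = 1.3725 rad = 78.64°.
Daylight = 2h₀/(2π) × 32.60 h = (1.3725/π) × 32.60 = 14.24 h.

14.24 h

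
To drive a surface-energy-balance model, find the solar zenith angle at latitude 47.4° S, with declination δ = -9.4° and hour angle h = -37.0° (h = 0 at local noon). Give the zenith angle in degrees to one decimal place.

θ_z = 49.2°

cos θ_z = sin ϕ sin δ + cos ϕ cos δ cos h = 0.120224 + 0.533318 = 0.653542.
θ_z = arccos(0.653542) = 49.2°.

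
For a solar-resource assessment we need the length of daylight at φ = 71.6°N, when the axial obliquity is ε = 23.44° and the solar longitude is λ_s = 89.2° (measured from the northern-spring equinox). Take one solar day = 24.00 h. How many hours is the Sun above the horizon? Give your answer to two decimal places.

24.00 h

Solar declination: sin δ = sin ε · sin λ_s = sin 23.44° × sin 89.2° = 0.39775, so δ = +23.438°.
Sunrise equation: cos H₀ = −tan φ · tan δ = -1.3032 ≤ −1, so the Sun never sets (polar day) and H₀ = π.
Daylight = 2H₀/(2π) × 24.00 h = (3.1416/π) × 24.00 = 24.00 h.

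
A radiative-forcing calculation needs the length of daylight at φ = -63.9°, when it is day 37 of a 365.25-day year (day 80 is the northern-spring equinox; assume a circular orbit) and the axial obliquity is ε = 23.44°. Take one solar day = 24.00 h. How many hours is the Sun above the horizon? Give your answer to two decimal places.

16.62 h

Solar longitude: λ_s = 360° × (37 − 80)/365.25 = -42.382°, i.e. -42.382° + 360° = 317.618°.
sin δ = sin 23.44° × sin 317.618° = -0.26814, so δ = -15.553°.
cos H₀ = −tan φ · tan δ = −tan(-63.9°) × tan(-15.553°) = -0.5681, so H₀ = 2.1750 rad = 124.62°.
Daylight = 2H₀/(2π) × 24.00 h = (2.1750/π) × 24.00 = 16.62 h.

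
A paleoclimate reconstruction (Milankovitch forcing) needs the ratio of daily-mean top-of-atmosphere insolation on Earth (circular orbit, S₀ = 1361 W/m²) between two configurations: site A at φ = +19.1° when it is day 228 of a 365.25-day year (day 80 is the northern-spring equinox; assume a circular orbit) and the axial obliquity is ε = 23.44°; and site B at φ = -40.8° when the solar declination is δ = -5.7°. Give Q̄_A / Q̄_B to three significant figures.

Q̄_A / Q̄_B ≈ 1.21

— Configuration A (φ=+19.1°):
Solar longitude: λ_s = 360° × (228 − 80)/365.25 = 145.873°.
sin δ = sin 23.44° × sin 145.873° = 0.22317, so δ = +12.895°.
cos H₀ = −tan(+19.1°) tan(+12.895°) = -0.0793, H₀ = 1.6502 rad.
Bracket: H₀ sin φ sin δ + cos φ cos δ sin H₀ = 1.6502×0.32722×0.22317 + 0.94495×0.97478×0.99685 = 0.120507 + 0.918217 = 1.038724.
Q̄ = (S₀/π) × [bracket] = (1361/π) × 1.038724 = 450.00 W/m².
— Configuration B (φ=-40.8°):
cos H₀ = −tan(-40.8°) tan(-5.700°) = -0.0862, H₀ = 1.6571 rad.
Bracket: H₀ sin φ sin δ + cos φ cos δ sin H₀ = 1.6571×-0.65342×-0.09932 + 0.75700×0.99506×0.99628 = 0.107542 + 0.750458 = 0.858000.
Q̄ = (S₀/π) × [bracket] = (1361/π) × 0.858000 = 371.70 W/m².
Ratio Q̄_A / Q̄_B = 450.00 / 371.70 = 1.211.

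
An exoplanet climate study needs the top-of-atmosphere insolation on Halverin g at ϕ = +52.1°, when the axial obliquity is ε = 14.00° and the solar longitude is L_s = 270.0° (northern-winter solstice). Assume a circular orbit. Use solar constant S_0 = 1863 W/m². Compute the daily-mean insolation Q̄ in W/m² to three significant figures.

Q̄ ≈ 194 W/m²

Solar declination: sin δ = sin ε · sin L_s = sin 14.00° × sin 270.0° = -0.24192, so δ = -14.000°.
cos h₀ = −tan(+52.1°) tan(-14.000°) = 0.3203, h₀ = 1.2448 rad.
Bracket: h₀ sin ϕ sin δ + cos ϕ cos δ sin h₀ = 1.2448×0.78908×-0.24192 + 0.61429×0.97030×0.94732 = -0.237625 + 0.564646 = 0.327021.
Q̄ = (S_0/π) × [bracket] = (1863/π) × 0.327021 = 193.9 W/m².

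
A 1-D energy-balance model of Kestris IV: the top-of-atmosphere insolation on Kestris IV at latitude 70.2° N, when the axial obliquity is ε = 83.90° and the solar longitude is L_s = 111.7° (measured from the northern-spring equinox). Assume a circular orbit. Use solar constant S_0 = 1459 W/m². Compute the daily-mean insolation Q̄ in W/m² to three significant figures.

Solar declination: sin δ = sin ε · sin L_s = sin 83.90° × sin 111.7° = 0.92387, so δ = +67.499°.
cos h₀ = −tan(+70.2°) tan(+67.499°) = -6.7054 ≤ −1 ⇒ polar day, h₀ = π.
Bracket: h₀ sin ϕ sin δ + cos ϕ cos δ sin h₀ = 3.1416×0.94088×0.92387 + 0.33874×0.38270×0.00000 = 2.730838 + 0.000000 = 2.730838.
Q̄ = (S_0/π) × [bracket] = (1459/π) × 2.730838 = 1268 W/m².

Q̄ ≈ 1.27e+03 W/m²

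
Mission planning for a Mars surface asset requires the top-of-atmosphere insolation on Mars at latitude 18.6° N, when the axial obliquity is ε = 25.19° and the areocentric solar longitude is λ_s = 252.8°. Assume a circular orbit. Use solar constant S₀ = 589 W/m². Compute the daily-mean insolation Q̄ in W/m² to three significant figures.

Q̄ ≈ 126 W/m²

sin δ = sin 25.19° × sin 252.8° = -0.40659, so δ = -23.991°.
cos H₀ = −tan(+18.6°) tan(-23.991°) = 0.1498, H₀ = 1.4205 rad.
Bracket: H₀ sin φ sin δ + cos φ cos δ sin H₀ = 1.4205×0.31896×-0.40659 + 0.94777×0.91361×0.98872 = -0.184219 + 0.856125 = 0.671906.
Q̄ = (S₀/π) × [bracket] = (589/π) × 0.671906 = 126.0 W/m².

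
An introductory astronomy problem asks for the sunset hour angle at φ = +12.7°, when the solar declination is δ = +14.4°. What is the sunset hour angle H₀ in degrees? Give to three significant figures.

cos H₀ = −tan φ · tan δ = −tan(+12.7°) × tan(+14.400°) = -0.0579, so H₀ = 1.6287 rad = 93.32°.

H₀ = 93.3°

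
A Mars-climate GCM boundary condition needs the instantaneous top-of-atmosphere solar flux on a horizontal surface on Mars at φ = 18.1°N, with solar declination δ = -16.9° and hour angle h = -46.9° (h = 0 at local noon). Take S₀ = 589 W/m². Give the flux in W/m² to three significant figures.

313 W/m²

cos θ_z = sin φ sin δ + cos φ cos δ cos h = -0.090314 + 0.621415 = 0.531101.
Flux = S₀ · cos θ_z = 589 × 0.531101 = 312.8 W/m².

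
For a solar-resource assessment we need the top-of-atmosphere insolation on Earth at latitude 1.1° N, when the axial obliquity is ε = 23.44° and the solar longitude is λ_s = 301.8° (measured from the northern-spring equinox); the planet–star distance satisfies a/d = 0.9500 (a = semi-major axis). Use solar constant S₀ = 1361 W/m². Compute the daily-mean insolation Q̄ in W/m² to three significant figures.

Q̄ ≈ 364 W/m²

Solar declination: sin δ = sin ε · sin λ_s = sin 23.44° × sin 301.8° = -0.33808, so δ = -19.760°.
cos H₀ = −tan(+1.1°) tan(-19.760°) = 0.0069, H₀ = 1.5639 rad.
Bracket: H₀ sin φ sin δ + cos φ cos δ sin H₀ = 1.5639×0.01920×-0.33808 + 0.99982×0.94112×0.99998 = -0.010151 + 0.940932 = 0.930781.
Inverse-square distance factor (a/d)² = 0.9500² = 0.902500.
Q̄ = (S₀/π) × 0.902500 × [bracket] = (1361/π) × 0.902500 × 0.930781 = 363.9 W/m².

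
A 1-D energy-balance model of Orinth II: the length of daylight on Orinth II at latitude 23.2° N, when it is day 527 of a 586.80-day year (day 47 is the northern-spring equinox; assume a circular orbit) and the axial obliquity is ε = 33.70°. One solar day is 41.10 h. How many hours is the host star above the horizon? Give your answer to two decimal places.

Solar longitude: λ_s = 360° × (527 − 47)/586.80 = 294.479°.
sin δ = sin 33.70° × sin 294.479° = -0.50497, so δ = -30.330°.
cos H₀ = −tan φ · tan δ = −tan(+23.2°) × tan(-30.330°) = 0.2508, so H₀ = 1.3173 rad = 75.48°.
Daylight = 2H₀/(2π) × 41.10 h = (1.3173/π) × 41.10 = 17.23 h.

17.23 h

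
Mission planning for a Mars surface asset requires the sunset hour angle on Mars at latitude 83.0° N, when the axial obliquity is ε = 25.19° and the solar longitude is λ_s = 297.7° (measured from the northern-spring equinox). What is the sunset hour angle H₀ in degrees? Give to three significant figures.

Solar declination: sin δ = sin ε · sin λ_s = sin 25.19° × sin 297.7° = -0.37684, so δ = -22.138°.
cos H₀ = −tan φ · tan δ = 3.3134 ≥ 1, so the Sun never rises (polar night) and H₀ = 0.

H₀ = 0.00°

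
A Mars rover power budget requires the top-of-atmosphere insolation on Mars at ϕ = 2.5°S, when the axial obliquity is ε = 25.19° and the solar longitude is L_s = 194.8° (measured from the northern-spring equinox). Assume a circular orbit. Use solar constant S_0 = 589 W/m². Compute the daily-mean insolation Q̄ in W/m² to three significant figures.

Q̄ ≈ 188 W/m²

Solar declination: sin δ = sin ε · sin L_s = sin 25.19° × sin 194.8° = -0.10872, so δ = -6.242°.
cos h₀ = −tan(-2.5°) tan(-6.242°) = -0.0048, h₀ = 1.5756 rad.
Bracket: h₀ sin ϕ sin δ + cos ϕ cos δ sin h₀ = 1.5756×-0.04362×-0.10872 + 0.99905×0.99407×0.99999 = 0.007472 + 0.993116 = 1.000588.
Q̄ = (S_0/π) × [bracket] = (589/π) × 1.000588 = 187.6 W/m².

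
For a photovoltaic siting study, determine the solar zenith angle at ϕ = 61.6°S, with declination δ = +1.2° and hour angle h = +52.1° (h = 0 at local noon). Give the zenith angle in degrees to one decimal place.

θ_z = 74.1°

cos θ_z = sin ϕ sin δ + cos ϕ cos δ cos h = -0.018422 + 0.292105 = 0.273683.
θ_z = arccos(0.273683) = 74.1°.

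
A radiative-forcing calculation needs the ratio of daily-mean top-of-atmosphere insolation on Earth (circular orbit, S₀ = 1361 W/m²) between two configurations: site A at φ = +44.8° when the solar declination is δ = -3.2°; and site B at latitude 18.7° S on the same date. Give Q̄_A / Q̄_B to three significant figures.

Q̄_A / Q̄_B ≈ 0.665

— Configuration A (φ=+44.8°):
cos H₀ = −tan(+44.8°) tan(-3.200°) = 0.0555, H₀ = 1.5152 rad.
Bracket: H₀ sin φ sin δ + cos φ cos δ sin H₀ = 1.5152×0.70463×-0.05582 + 0.70957×0.99844×0.99846 = -0.059597 + 0.707372 = 0.647775.
Q̄ = (S₀/π) × [bracket] = (1361/π) × 0.647775 = 280.63 W/m².
— Configuration B (φ=-18.7°):
cos H₀ = −tan(-18.7°) tan(-3.200°) = -0.0189, H₀ = 1.5897 rad.
Bracket: H₀ sin φ sin δ + cos φ cos δ sin H₀ = 1.5897×-0.32061×-0.05582 + 0.94721×0.99844×0.99982 = 0.028450 + 0.945562 = 0.974012.
Q̄ = (S₀/π) × [bracket] = (1361/π) × 0.974012 = 421.96 W/m².
Ratio Q̄_A / Q̄_B = 280.63 / 421.96 = 0.6651.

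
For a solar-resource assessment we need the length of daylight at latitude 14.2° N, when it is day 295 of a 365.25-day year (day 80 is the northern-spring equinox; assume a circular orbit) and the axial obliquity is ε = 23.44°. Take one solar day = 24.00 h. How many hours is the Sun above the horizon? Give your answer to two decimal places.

11.58 h

Solar longitude: L_s = 360° × (295 − 80)/365.25 = 211.910°.
sin δ = sin 23.44° × sin 211.910° = -0.21026, so δ = -12.138°.
cos h₀ = −tan ϕ · tan δ = −tan(+14.2°) × tan(-12.138°) = 0.0544, so h₀ = 1.5163 rad = 86.88°.
Daylight = 2h₀/(2π) × 24.00 h = (1.5163/π) × 24.00 = 11.58 h.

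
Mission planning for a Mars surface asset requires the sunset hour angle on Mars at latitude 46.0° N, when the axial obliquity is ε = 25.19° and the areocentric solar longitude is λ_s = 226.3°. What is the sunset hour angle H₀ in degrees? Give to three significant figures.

sin δ = sin 25.19° × sin 226.3° = -0.30771, so δ = -17.921°.
cos H₀ = −tan φ · tan δ = −tan(+46.0°) × tan(-17.921°) = 0.3349, so H₀ = 1.2293 rad = 70.43°.

H₀ = 70.4°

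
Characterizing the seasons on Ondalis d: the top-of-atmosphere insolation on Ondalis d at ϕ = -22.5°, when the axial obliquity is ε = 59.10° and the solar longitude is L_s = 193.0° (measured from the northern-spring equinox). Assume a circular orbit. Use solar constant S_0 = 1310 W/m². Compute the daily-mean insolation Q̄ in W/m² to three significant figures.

Q̄ ≈ 428 W/m²

Solar declination: sin δ = sin ε · sin L_s = sin 59.10° × sin 193.0° = -0.19302, so δ = -11.129°.
cos h₀ = −tan(-22.5°) tan(-11.129°) = -0.0815, h₀ = 1.6524 rad.
Bracket: h₀ sin ϕ sin δ + cos ϕ cos δ sin h₀ = 1.6524×-0.38268×-0.19302 + 0.92388×0.98119×0.99667 = 0.122054 + 0.903483 = 1.025537.
Q̄ = (S_0/π) × [bracket] = (1310/π) × 1.025537 = 427.6 W/m².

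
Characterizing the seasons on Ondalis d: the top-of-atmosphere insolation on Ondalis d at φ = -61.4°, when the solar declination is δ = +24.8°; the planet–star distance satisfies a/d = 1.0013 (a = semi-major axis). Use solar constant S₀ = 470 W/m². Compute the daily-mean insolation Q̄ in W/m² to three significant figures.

Q̄ ≈ 3.69 W/m²

cos H₀ = −tan(-61.4°) tan(+24.800°) = 0.8475, H₀ = 0.5596 rad.
Bracket: H₀ sin φ sin δ + cos φ cos δ sin H₀ = 0.5596×-0.87798×0.41945 + 0.47869×0.90778×0.53082 = -0.206083 + 0.230665 = 0.024582.
Inverse-square distance factor (a/d)² = 1.0013² = 1.002602.
Q̄ = (S₀/π) × 1.002602 × [bracket] = (470/π) × 1.002602 × 0.024582 = 3.687 W/m².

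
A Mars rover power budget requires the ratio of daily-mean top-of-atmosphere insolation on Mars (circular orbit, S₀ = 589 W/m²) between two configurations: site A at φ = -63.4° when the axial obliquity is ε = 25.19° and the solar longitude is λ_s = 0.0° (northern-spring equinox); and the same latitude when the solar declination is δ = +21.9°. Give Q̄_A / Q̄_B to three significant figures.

— Configuration A (φ=-63.4°):
Solar declination: sin δ = sin ε · sin λ_s = sin 25.19° × sin 0.0° = 0.00000, so δ = +0.000°.
cos H₀ = −tan(-63.4°) tan(+0.000°) = 0.0000, H₀ = 1.5708 rad.
Bracket: H₀ sin φ sin δ + cos φ cos δ sin H₀ = 1.5708×-0.89415×0.00000 + 0.44776×1.00000×1.00000 = -0.000000 + 0.447760 = 0.447760.
Q̄ = (S₀/π) × [bracket] = (589/π) × 0.447760 = 83.948 W/m².
— Configuration B (φ=-63.4°):
cos H₀ = −tan(-63.4°) tan(+21.900°) = 0.8028, H₀ = 0.6389 rad.
Bracket: H₀ sin φ sin δ + cos φ cos δ sin H₀ = 0.6389×-0.89415×0.37299 + 0.44776×0.92784×0.59629 = -0.213079 + 0.247728 = 0.034649.
Q̄ = (S₀/π) × [bracket] = (589/π) × 0.034649 = 6.4962 W/m².
Ratio Q̄_A / Q̄_B = 83.948 / 6.4962 = 12.92.

Q̄_A / Q̄_B ≈ 12.9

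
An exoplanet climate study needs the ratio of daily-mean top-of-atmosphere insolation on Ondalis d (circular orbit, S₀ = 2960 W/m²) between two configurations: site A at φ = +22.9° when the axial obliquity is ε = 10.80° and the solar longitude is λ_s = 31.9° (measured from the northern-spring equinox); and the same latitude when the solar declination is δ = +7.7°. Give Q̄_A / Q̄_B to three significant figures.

Q̄_A / Q̄_B ≈ 0.982

— Configuration A (φ=+22.9°):
Solar declination: sin δ = sin ε · sin λ_s = sin 10.80° × sin 31.9° = 0.09902, so δ = +5.683°.
cos H₀ = −tan(+22.9°) tan(+5.683°) = -0.0420, H₀ = 1.6128 rad.
Bracket: H₀ sin φ sin δ + cos φ cos δ sin H₀ = 1.6128×0.38912×0.09902 + 0.92119×0.99509×0.99912 = 0.062142 + 0.915860 = 0.978002.
Q̄ = (S₀/π) × [bracket] = (2960/π) × 0.978002 = 921.47 W/m².
— Configuration B (φ=+22.9°):
cos H₀ = −tan(+22.9°) tan(+7.700°) = -0.0571, H₀ = 1.6279 rad.
Bracket: H₀ sin φ sin δ + cos φ cos δ sin H₀ = 1.6279×0.38912×0.13399 + 0.92119×0.99098×0.99837 = 0.084876 + 0.911393 = 0.996269.
Q̄ = (S₀/π) × [bracket] = (2960/π) × 0.996269 = 938.68 W/m².
Ratio Q̄_A / Q̄_B = 921.47 / 938.68 = 0.9817.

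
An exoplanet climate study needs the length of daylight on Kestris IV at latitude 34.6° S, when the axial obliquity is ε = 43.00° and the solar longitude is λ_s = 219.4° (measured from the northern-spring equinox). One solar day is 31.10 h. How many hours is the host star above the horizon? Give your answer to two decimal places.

Solar declination: sin δ = sin ε · sin λ_s = sin 43.00° × sin 219.4° = -0.43289, so δ = -25.651°.
cos H₀ = −tan φ · tan δ = −tan(-34.6°) × tan(-25.651°) = -0.3313, so H₀ = 1.9085 rad = 109.35°.
Daylight = 2H₀/(2π) × 31.10 h = (1.9085/π) × 31.10 = 18.89 h.

18.89 h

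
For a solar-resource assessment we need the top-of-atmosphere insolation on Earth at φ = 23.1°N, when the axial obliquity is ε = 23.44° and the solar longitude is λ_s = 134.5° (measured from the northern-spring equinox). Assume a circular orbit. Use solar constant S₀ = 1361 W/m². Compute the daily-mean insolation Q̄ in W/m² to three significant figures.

Q̄ ≈ 461 W/m²

Solar declination: sin δ = sin ε · sin λ_s = sin 23.44° × sin 134.5° = 0.28372, so δ = +16.483°.
cos H₀ = −tan(+23.1°) tan(+16.483°) = -0.1262, H₀ = 1.6973 rad.
Bracket: H₀ sin φ sin δ + cos φ cos δ sin H₀ = 1.6973×0.39234×0.28372 + 0.91982×0.95891×0.99200 = 0.188934 + 0.874968 = 1.063902.
Q̄ = (S₀/π) × [bracket] = (1361/π) × 1.063902 = 460.9 W/m².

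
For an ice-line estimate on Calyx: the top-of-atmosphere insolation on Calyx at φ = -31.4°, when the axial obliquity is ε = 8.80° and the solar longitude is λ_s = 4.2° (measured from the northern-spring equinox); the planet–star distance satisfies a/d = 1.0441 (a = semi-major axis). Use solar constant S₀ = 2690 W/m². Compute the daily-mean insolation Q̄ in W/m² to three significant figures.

Q̄ ≈ 788 W/m²

Solar declination: sin δ = sin ε · sin λ_s = sin 8.80° × sin 4.2° = 0.01120, so δ = +0.642°.
cos H₀ = −tan(-31.4°) tan(+0.642°) = 0.0068, H₀ = 1.5640 rad.
Bracket: H₀ sin φ sin δ + cos φ cos δ sin H₀ = 1.5640×-0.52101×0.01120 + 0.85355×0.99994×0.99998 = -0.009126 + 0.853482 = 0.844356.
Inverse-square distance factor (a/d)² = 1.0441² = 1.090145.
Q̄ = (S₀/π) × 1.090145 × [bracket] = (2690/π) × 1.090145 × 0.844356 = 788.2 W/m².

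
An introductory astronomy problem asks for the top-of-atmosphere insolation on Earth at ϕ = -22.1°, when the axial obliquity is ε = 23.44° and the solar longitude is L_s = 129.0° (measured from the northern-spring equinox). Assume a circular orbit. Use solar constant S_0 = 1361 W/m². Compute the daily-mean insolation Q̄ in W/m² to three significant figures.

Q̄ ≈ 306 W/m²

Solar declination: sin δ = sin ε · sin L_s = sin 23.44° × sin 129.0° = 0.30914, so δ = +18.007°.
cos h₀ = −tan(-22.1°) tan(+18.007°) = 0.1320, h₀ = 1.4384 rad.
Bracket: h₀ sin ϕ sin δ + cos ϕ cos δ sin h₀ = 1.4384×-0.37622×0.30914 + 0.92653×0.95102×0.99125 = -0.167293 + 0.873439 = 0.706146.
Q̄ = (S_0/π) × [bracket] = (1361/π) × 0.706146 = 305.9 W/m².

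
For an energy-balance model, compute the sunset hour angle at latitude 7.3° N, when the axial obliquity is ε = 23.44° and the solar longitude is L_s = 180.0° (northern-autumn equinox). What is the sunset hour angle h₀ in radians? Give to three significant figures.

h₀ = 1.57 rad

Solar declination: sin δ = sin ε · sin L_s = sin 23.44° × sin 180.0° = 0.00000, so δ = +0.000°.
cos h₀ = −tan ϕ · tan δ = −tan(+7.3°) × tan(+0.000°) = -0.0000, so h₀ = 1.5708 rad = 90.00°.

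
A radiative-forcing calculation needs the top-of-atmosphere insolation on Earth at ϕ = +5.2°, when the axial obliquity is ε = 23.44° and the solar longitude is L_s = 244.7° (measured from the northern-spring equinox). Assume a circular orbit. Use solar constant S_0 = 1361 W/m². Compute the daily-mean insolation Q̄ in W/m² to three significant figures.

Q̄ ≈ 381 W/m²

Solar declination: sin δ = sin ε · sin L_s = sin 23.44° × sin 244.7° = -0.35963, so δ = -21.078°.
cos h₀ = −tan(+5.2°) tan(-21.078°) = 0.0351, h₀ = 1.5357 rad.
Bracket: h₀ sin ϕ sin δ + cos ϕ cos δ sin h₀ = 1.5357×0.09063×-0.35963 + 0.99588×0.93309×0.99938 = -0.050053 + 0.928670 = 0.878617.
Q̄ = (S_0/π) × [bracket] = (1361/π) × 0.878617 = 380.6 W/m².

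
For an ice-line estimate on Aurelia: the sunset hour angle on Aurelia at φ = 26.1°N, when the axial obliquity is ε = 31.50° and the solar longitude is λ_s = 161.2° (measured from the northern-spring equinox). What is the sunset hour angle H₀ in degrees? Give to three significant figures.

Solar declination: sin δ = sin ε · sin λ_s = sin 31.50° × sin 161.2° = 0.16838, so δ = +9.694°.
cos H₀ = −tan φ · tan δ = −tan(+26.1°) × tan(+9.694°) = -0.0837, so H₀ = 1.6546 rad = 94.80°.

H₀ = 94.8°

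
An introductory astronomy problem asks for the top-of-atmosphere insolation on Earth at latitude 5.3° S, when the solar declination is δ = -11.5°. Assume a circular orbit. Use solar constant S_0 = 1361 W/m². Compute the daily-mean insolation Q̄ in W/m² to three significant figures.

Q̄ ≈ 435 W/m²

cos h₀ = −tan(-5.3°) tan(-11.500°) = -0.0189, h₀ = 1.5897 rad.
Bracket: h₀ sin ϕ sin δ + cos ϕ cos δ sin h₀ = 1.5897×-0.09237×-0.19937 + 0.99572×0.97992×0.99982 = 0.029276 + 0.975550 = 1.004826.
Q̄ = (S_0/π) × [bracket] = (1361/π) × 1.004826 = 435.3 W/m².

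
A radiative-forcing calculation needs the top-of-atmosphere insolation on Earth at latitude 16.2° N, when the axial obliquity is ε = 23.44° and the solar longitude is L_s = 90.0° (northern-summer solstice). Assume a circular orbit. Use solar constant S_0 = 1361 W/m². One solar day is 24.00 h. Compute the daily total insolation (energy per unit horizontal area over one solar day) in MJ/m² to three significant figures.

39.8 MJ/m²

Solar declination: sin δ = sin ε · sin L_s = sin 23.44° × sin 90.0° = 0.39779, so δ = +23.440°.
cos h₀ = −tan(+16.2°) tan(+23.440°) = -0.1260, h₀ = 1.6971 rad.
Bracket: h₀ sin ϕ sin δ + cos ϕ cos δ sin h₀ = 1.6971×0.27899×0.39779 + 0.96029×0.91748×0.99203 = 0.188343 + 0.874025 = 1.062368.
Q̄ = (S_0/π) × [bracket] = (1361/π) × 1.062368 = 460.24 W/m².
Daily total = Q̄ × 24.00 h × 3600 s/h = 460.24 × 24.00 × 3600 / 10⁶ = 39.76 MJ/m².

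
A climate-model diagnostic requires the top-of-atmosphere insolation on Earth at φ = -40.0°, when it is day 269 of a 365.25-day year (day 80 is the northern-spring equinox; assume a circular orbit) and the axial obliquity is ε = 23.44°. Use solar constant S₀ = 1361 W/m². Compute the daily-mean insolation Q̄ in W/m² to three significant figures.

Q̄ ≈ 351 W/m²

Solar longitude: λ_s = 360° × (269 − 80)/365.25 = 186.283°.
sin δ = sin 23.44° × sin 186.283° = -0.04354, so δ = -2.495°.
cos H₀ = −tan(-40.0°) tan(-2.495°) = -0.0366, H₀ = 1.6074 rad.
Bracket: H₀ sin φ sin δ + cos φ cos δ sin H₀ = 1.6074×-0.64279×-0.04354 + 0.76604×0.99905×0.99933 = 0.044986 + 0.764800 = 0.809786.
Q̄ = (S₀/π) × [bracket] = (1361/π) × 0.809786 = 350.8 W/m².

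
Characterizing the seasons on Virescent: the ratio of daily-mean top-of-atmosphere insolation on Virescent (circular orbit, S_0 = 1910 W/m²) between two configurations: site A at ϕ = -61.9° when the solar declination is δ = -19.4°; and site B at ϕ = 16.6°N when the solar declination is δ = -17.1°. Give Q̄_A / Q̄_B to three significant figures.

Q̄_A / Q̄_B ≈ 1.28

— Configuration A (ϕ=-61.9°):
cos h₀ = −tan(-61.9°) tan(-19.400°) = -0.6595, h₀ = 2.2910 rad.
Bracket: h₀ sin ϕ sin δ + cos ϕ cos δ sin h₀ = 2.2910×-0.88213×-0.33216 + 0.47101×0.94322×0.75168 = 0.671282 + 0.333946 = 1.005228.
Q̄ = (S_0/π) × [bracket] = (1910/π) × 1.005228 = 611.15 W/m².
— Configuration B (ϕ=+16.6°):
cos h₀ = −tan(+16.6°) tan(-17.100°) = 0.0917, h₀ = 1.4790 rad.
Bracket: h₀ sin ϕ sin δ + cos ϕ cos δ sin h₀ = 1.4790×0.28569×-0.29404 + 0.95832×0.95579×0.99579 = -0.124242 + 0.912097 = 0.787855.
Q̄ = (S_0/π) × [bracket] = (1910/π) × 0.787855 = 478.99 W/m².
Ratio Q̄_A / Q̄_B = 611.15 / 478.99 = 1.276.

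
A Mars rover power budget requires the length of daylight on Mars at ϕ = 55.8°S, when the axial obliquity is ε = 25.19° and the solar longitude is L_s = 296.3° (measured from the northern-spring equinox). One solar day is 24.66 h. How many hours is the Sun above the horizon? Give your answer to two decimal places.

17.45 h

Solar declination: sin δ = sin ε · sin L_s = sin 25.19° × sin 296.3° = -0.38156, so δ = -22.431°.
cos h₀ = −tan ϕ · tan δ = −tan(-55.8°) × tan(-22.431°) = -0.6074, so h₀ = 2.2236 rad = 127.40°.
Daylight = 2h₀/(2π) × 24.66 h = (2.2236/π) × 24.66 = 17.45 h.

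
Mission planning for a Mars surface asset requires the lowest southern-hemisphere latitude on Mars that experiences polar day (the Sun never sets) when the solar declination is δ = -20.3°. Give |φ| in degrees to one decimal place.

|φ| = 69.7°

Polar day requires cos H₀ = −tan φ tan δ ≤ −1, i.e. tan φ tan δ ≥ 1.
The boundary is |tan φ| · |tan δ| = 1, so |φ| = 90° − |δ| = 90° − 20.3° = 69.7° in the southern hemisphere.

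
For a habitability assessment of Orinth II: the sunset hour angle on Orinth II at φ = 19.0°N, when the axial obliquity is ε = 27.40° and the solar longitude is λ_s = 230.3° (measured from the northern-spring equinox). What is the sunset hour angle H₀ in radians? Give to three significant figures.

H₀ = 1.44 rad

Solar declination: sin δ = sin ε · sin λ_s = sin 27.40° × sin 230.3° = -0.35408, so δ = -20.737°.
cos H₀ = −tan φ · tan δ = −tan(+19.0°) × tan(-20.737°) = 0.1304, so H₀ = 1.4401 rad = 82.51°.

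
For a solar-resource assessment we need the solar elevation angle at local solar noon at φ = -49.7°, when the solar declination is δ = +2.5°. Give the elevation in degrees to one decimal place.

At local noon the hour angle is zero, so the zenith angle equals |φ − δ| = |-49.7° − (+2.500°)| = 52.200°.
Elevation = 90° − 52.200° = 37.8°.

37.8°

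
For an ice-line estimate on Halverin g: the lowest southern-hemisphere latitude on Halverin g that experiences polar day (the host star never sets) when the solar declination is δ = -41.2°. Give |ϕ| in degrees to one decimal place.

Polar day requires cos h₀ = −tan ϕ tan δ ≤ −1, i.e. tan ϕ tan δ ≥ 1.
The boundary is |tan ϕ| · |tan δ| = 1, so |ϕ| = 90° − |δ| = 90° − 41.2° = 48.8° in the southern hemisphere.

|ϕ| = 48.8°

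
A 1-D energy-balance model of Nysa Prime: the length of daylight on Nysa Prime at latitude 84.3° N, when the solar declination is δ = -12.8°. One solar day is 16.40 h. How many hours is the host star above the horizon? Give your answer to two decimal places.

cos H₀ = −tan φ · tan δ = 2.2762 ≥ 1, so the host star never rises (polar night) and H₀ = 0.
Daylight = 2H₀/(2π) × 16.40 h = (0.0000/π) × 16.40 = 0.00 h.

0.00 h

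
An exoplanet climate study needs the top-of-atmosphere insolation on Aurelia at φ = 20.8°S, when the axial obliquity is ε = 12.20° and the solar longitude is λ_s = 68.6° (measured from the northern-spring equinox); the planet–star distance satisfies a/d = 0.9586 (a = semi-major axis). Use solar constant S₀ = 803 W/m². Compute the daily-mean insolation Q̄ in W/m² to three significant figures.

Solar declination: sin δ = sin ε · sin λ_s = sin 12.20° × sin 68.6° = 0.19676, so δ = +11.347°.
cos H₀ = −tan(-20.8°) tan(+11.347°) = 0.0762, H₀ = 1.4945 rad.
Bracket: H₀ sin φ sin δ + cos φ cos δ sin H₀ = 1.4945×-0.35511×0.19676 + 0.93483×0.98045×0.99709 = -0.104423 + 0.913887 = 0.809464.
Inverse-square distance factor (a/d)² = 0.9586² = 0.918914.
Q̄ = (S₀/π) × 0.918914 × [bracket] = (803/π) × 0.918914 × 0.809464 = 190.1 W/m².

Q̄ ≈ 190 W/m²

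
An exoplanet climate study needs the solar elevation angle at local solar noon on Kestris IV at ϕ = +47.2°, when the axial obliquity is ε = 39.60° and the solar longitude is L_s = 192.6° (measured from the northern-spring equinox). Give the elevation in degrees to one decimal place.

Solar declination: sin δ = sin ε · sin L_s = sin 39.60° × sin 192.6° = -0.13905, so δ = -7.993°.
At local noon the hour angle is zero, so the zenith angle equals |ϕ − δ| = |+47.2° − (-7.993°)| = 55.193°.
Elevation = 90° − 55.193° = 34.8°.

34.8°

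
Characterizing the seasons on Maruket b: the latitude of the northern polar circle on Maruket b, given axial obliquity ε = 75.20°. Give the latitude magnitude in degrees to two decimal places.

14.80°

The polar circle is the lowest latitude that experiences at least one full rotation of continuous daylight at the northern-summer solstice; it lies at |ϕ| = 90° − ε = 90° − 75.20° = 14.80°.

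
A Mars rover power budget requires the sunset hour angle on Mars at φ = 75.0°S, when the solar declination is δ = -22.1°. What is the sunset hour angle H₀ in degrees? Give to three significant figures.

H₀ = 180°

Sunrise equation: cos H₀ = −tan φ · tan δ = -1.5154 ≤ −1, so the Sun never sets (polar day) and H₀ = π.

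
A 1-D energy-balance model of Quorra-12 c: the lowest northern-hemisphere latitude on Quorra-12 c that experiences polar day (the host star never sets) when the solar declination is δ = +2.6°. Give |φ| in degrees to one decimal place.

|φ| = 87.4°

Polar day requires cos H₀ = −tan φ tan δ ≤ −1, i.e. tan φ tan δ ≥ 1.
The boundary is |tan φ| · |tan δ| = 1, so |φ| = 90° − |δ| = 90° − 2.6° = 87.4° in the northern hemisphere.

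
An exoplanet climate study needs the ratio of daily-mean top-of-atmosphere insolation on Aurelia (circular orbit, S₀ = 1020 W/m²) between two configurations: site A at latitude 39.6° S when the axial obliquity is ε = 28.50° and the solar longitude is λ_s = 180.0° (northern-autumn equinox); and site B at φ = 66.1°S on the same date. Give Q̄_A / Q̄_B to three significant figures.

— Configuration A (φ=-39.6°):
Solar declination: sin δ = sin ε · sin λ_s = sin 28.50° × sin 180.0° = 0.00000, so δ = +0.000°.
cos H₀ = −tan(-39.6°) tan(+0.000°) = 0.0000, H₀ = 1.5708 rad.
Bracket: H₀ sin φ sin δ + cos φ cos δ sin H₀ = 1.5708×-0.63742×0.00000 + 0.77051×1.00000×1.00000 = -0.000000 + 0.770510 = 0.770510.
Q̄ = (S₀/π) × [bracket] = (1020/π) × 0.770510 = 250.17 W/m².
— Configuration B (φ=-66.1°):
cos H₀ = −tan(-66.1°) tan(+0.000°) = 0.0000, H₀ = 1.5708 rad.
Bracket: H₀ sin φ sin δ + cos φ cos δ sin H₀ = 1.5708×-0.91425×0.00000 + 0.40514×1.00000×1.00000 = -0.000000 + 0.405140 = 0.405140.
Q̄ = (S₀/π) × [bracket] = (1020/π) × 0.405140 = 131.54 W/m².
Ratio Q̄_A / Q̄_B = 250.17 / 131.54 = 1.902.

Q̄_A / Q̄_B ≈ 1.90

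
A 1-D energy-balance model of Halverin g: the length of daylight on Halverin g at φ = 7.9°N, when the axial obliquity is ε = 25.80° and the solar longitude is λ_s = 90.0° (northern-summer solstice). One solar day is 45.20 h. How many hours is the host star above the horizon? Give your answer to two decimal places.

23.57 h

Solar declination: sin δ = sin ε · sin λ_s = sin 25.80° × sin 90.0° = 0.43523, so δ = +25.800°.
cos H₀ = −tan φ · tan δ = −tan(+7.9°) × tan(+25.800°) = -0.0671, so H₀ = 1.6379 rad = 93.85°.
Daylight = 2H₀/(2π) × 45.20 h = (1.6379/π) × 45.20 = 23.57 h.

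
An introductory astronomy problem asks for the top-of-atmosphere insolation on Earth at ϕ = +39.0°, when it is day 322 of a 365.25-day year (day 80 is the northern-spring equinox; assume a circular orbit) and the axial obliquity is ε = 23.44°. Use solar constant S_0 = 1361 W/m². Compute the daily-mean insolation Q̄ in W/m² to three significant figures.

Solar longitude: L_s = 360° × (322 − 80)/365.25 = 238.522°.
sin δ = sin 23.44° × sin 238.522° = -0.33925, so δ = -19.831°.
cos h₀ = −tan(+39.0°) tan(-19.831°) = 0.2920, h₀ = 1.2744 rad.
Bracket: h₀ sin ϕ sin δ + cos ϕ cos δ sin h₀ = 1.2744×0.62932×-0.33925 + 0.77715×0.94070×0.95641 = -0.272080 + 0.699198 = 0.427118.
Q̄ = (S_0/π) × [bracket] = (1361/π) × 0.427118 = 185.0 W/m².

Q̄ ≈ 185 W/m²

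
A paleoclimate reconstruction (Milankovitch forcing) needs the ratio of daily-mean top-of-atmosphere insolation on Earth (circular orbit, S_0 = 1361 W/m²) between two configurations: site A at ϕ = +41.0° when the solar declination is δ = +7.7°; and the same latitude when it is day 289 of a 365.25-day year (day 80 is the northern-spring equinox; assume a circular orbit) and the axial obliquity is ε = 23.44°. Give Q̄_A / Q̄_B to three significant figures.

— Configuration A (ϕ=+41.0°):
cos h₀ = −tan(+41.0°) tan(+7.700°) = -0.1175, h₀ = 1.6886 rad.
Bracket: h₀ sin ϕ sin δ + cos ϕ cos δ sin h₀ = 1.6886×0.65606×0.13399 + 0.75471×0.99098×0.99307 = 0.148437 + 0.742720 = 0.891157.
Q̄ = (S_0/π) × [bracket] = (1361/π) × 0.891157 = 386.07 W/m².
— Configuration B (ϕ=+41.0°):
Solar longitude: L_s = 360° × (289 − 80)/365.25 = 205.996°.
sin δ = sin 23.44° × sin 205.996° = -0.17435, so δ = -10.041°.
cos h₀ = −tan(+41.0°) tan(-10.041°) = 0.1539, h₀ = 1.4163 rad.
Bracket: h₀ sin ϕ sin δ + cos ϕ cos δ sin h₀ = 1.4163×0.65606×-0.17435 + 0.75471×0.98468×0.98808 = -0.162002 + 0.734290 = 0.572288.
Q̄ = (S_0/π) × [bracket] = (1361/π) × 0.572288 = 247.93 W/m².
Ratio Q̄_A / Q̄_B = 386.07 / 247.93 = 1.557.

Q̄_A / Q̄_B ≈ 1.56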